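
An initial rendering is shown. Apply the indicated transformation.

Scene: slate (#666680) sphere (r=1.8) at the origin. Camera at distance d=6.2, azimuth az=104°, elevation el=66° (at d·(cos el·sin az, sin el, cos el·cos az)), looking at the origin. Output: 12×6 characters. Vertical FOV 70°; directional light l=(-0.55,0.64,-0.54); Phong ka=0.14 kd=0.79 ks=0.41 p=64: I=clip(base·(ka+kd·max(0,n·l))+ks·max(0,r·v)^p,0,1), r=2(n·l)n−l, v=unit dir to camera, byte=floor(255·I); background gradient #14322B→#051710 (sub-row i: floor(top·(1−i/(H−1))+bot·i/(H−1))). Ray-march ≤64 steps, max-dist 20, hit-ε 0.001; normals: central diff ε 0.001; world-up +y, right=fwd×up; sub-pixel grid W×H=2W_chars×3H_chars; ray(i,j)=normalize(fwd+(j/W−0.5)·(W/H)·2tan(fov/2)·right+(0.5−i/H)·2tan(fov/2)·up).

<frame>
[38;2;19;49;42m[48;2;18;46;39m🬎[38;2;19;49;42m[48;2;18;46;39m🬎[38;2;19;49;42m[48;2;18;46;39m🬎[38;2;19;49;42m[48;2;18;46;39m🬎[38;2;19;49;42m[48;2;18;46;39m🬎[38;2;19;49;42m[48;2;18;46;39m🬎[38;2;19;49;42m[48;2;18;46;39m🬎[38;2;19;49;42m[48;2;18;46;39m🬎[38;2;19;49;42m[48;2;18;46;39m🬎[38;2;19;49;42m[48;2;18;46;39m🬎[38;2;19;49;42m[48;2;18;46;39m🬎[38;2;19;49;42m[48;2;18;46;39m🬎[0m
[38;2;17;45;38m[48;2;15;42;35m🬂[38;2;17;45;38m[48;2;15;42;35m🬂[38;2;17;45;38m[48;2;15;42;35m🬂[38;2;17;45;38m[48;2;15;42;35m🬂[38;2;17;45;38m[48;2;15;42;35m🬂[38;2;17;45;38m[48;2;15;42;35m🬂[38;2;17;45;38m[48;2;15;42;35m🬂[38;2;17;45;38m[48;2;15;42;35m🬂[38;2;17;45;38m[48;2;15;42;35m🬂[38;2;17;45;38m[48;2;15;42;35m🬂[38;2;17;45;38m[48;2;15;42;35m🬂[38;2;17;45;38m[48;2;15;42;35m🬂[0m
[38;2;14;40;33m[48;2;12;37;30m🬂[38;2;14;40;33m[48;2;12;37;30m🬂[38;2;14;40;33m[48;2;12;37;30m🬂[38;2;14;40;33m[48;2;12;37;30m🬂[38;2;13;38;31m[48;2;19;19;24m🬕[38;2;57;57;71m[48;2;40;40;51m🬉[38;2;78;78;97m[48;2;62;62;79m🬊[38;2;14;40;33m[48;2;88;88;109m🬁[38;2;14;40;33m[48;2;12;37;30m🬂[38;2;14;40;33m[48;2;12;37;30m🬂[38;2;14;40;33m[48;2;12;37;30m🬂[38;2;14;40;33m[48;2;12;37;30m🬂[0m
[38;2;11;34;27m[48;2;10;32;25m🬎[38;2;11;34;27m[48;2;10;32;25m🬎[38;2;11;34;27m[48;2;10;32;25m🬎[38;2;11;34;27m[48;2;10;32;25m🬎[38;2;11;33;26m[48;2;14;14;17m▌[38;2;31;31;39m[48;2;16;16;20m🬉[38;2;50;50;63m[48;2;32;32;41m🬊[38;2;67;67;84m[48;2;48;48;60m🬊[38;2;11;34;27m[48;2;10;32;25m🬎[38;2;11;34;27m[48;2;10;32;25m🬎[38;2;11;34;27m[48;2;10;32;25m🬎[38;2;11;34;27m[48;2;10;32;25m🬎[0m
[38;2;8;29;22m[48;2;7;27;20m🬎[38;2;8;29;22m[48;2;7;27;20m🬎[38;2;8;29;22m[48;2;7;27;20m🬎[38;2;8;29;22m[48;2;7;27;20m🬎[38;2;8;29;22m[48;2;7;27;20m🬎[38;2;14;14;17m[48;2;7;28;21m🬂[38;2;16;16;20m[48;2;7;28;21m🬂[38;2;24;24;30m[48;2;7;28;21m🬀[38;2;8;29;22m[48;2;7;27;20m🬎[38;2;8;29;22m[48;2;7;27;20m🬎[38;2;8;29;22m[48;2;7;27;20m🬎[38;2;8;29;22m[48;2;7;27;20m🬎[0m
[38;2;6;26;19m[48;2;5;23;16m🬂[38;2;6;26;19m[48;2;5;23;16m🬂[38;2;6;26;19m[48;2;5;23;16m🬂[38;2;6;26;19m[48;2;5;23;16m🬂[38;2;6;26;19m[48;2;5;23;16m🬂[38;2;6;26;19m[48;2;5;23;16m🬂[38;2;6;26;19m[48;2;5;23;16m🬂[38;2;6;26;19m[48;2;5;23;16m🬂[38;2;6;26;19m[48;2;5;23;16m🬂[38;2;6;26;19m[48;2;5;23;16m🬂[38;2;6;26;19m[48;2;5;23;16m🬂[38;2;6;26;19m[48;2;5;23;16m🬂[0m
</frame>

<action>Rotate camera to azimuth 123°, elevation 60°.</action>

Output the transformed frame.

<frame>
[38;2;19;49;42m[48;2;18;46;39m🬎[38;2;19;49;42m[48;2;18;46;39m🬎[38;2;19;49;42m[48;2;18;46;39m🬎[38;2;19;49;42m[48;2;18;46;39m🬎[38;2;19;49;42m[48;2;18;46;39m🬎[38;2;19;49;42m[48;2;18;46;39m🬎[38;2;19;49;42m[48;2;18;46;39m🬎[38;2;19;49;42m[48;2;18;46;39m🬎[38;2;19;49;42m[48;2;18;46;39m🬎[38;2;19;49;42m[48;2;18;46;39m🬎[38;2;19;49;42m[48;2;18;46;39m🬎[38;2;19;49;42m[48;2;18;46;39m🬎[0m
[38;2;17;45;38m[48;2;15;42;35m🬂[38;2;17;45;38m[48;2;15;42;35m🬂[38;2;17;45;38m[48;2;15;42;35m🬂[38;2;17;45;38m[48;2;15;42;35m🬂[38;2;17;45;38m[48;2;15;42;35m🬂[38;2;17;45;38m[48;2;15;42;35m🬂[38;2;17;45;38m[48;2;15;42;35m🬂[38;2;17;45;38m[48;2;15;42;35m🬂[38;2;17;45;38m[48;2;15;42;35m🬂[38;2;17;45;38m[48;2;15;42;35m🬂[38;2;17;45;38m[48;2;15;42;35m🬂[38;2;17;45;38m[48;2;15;42;35m🬂[0m
[38;2;14;40;33m[48;2;12;37;30m🬂[38;2;14;40;33m[48;2;12;37;30m🬂[38;2;14;40;33m[48;2;12;37;30m🬂[38;2;14;40;33m[48;2;12;37;30m🬂[38;2;13;38;31m[48;2;14;14;17m🬕[38;2;50;50;63m[48;2;33;33;42m▐[38;2;74;74;93m[48;2;62;62;79m▐[38;2;73;78;95m[48;2;175;175;195m🬬[38;2;14;40;33m[48;2;12;37;30m🬂[38;2;14;40;33m[48;2;12;37;30m🬂[38;2;14;40;33m[48;2;12;37;30m🬂[38;2;14;40;33m[48;2;12;37;30m🬂[0m
[38;2;11;34;27m[48;2;10;32;25m🬎[38;2;11;34;27m[48;2;10;32;25m🬎[38;2;11;34;27m[48;2;10;32;25m🬎[38;2;11;34;27m[48;2;10;32;25m🬎[38;2;11;33;26m[48;2;14;14;17m▌[38;2;35;35;44m[48;2;19;19;23m🬉[38;2;56;56;71m[48;2;41;41;51m🬊[38;2;75;75;94m[48;2;59;59;75m🬊[38;2;11;34;27m[48;2;10;32;25m🬎[38;2;11;34;27m[48;2;10;32;25m🬎[38;2;11;34;27m[48;2;10;32;25m🬎[38;2;11;34;27m[48;2;10;32;25m🬎[0m
[38;2;8;29;22m[48;2;7;27;20m🬎[38;2;8;29;22m[48;2;7;27;20m🬎[38;2;8;29;22m[48;2;7;27;20m🬎[38;2;8;29;22m[48;2;7;27;20m🬎[38;2;8;29;22m[48;2;7;27;20m🬎[38;2;14;14;17m[48;2;7;28;21m🬂[38;2;31;31;39m[48;2;10;26;22m🬁[38;2;39;39;49m[48;2;7;28;21m🬀[38;2;8;29;22m[48;2;7;27;20m🬎[38;2;8;29;22m[48;2;7;27;20m🬎[38;2;8;29;22m[48;2;7;27;20m🬎[38;2;8;29;22m[48;2;7;27;20m🬎[0m
[38;2;6;26;19m[48;2;5;23;16m🬂[38;2;6;26;19m[48;2;5;23;16m🬂[38;2;6;26;19m[48;2;5;23;16m🬂[38;2;6;26;19m[48;2;5;23;16m🬂[38;2;6;26;19m[48;2;5;23;16m🬂[38;2;6;26;19m[48;2;5;23;16m🬂[38;2;6;26;19m[48;2;5;23;16m🬂[38;2;6;26;19m[48;2;5;23;16m🬂[38;2;6;26;19m[48;2;5;23;16m🬂[38;2;6;26;19m[48;2;5;23;16m🬂[38;2;6;26;19m[48;2;5;23;16m🬂[38;2;6;26;19m[48;2;5;23;16m🬂[0m
</frame>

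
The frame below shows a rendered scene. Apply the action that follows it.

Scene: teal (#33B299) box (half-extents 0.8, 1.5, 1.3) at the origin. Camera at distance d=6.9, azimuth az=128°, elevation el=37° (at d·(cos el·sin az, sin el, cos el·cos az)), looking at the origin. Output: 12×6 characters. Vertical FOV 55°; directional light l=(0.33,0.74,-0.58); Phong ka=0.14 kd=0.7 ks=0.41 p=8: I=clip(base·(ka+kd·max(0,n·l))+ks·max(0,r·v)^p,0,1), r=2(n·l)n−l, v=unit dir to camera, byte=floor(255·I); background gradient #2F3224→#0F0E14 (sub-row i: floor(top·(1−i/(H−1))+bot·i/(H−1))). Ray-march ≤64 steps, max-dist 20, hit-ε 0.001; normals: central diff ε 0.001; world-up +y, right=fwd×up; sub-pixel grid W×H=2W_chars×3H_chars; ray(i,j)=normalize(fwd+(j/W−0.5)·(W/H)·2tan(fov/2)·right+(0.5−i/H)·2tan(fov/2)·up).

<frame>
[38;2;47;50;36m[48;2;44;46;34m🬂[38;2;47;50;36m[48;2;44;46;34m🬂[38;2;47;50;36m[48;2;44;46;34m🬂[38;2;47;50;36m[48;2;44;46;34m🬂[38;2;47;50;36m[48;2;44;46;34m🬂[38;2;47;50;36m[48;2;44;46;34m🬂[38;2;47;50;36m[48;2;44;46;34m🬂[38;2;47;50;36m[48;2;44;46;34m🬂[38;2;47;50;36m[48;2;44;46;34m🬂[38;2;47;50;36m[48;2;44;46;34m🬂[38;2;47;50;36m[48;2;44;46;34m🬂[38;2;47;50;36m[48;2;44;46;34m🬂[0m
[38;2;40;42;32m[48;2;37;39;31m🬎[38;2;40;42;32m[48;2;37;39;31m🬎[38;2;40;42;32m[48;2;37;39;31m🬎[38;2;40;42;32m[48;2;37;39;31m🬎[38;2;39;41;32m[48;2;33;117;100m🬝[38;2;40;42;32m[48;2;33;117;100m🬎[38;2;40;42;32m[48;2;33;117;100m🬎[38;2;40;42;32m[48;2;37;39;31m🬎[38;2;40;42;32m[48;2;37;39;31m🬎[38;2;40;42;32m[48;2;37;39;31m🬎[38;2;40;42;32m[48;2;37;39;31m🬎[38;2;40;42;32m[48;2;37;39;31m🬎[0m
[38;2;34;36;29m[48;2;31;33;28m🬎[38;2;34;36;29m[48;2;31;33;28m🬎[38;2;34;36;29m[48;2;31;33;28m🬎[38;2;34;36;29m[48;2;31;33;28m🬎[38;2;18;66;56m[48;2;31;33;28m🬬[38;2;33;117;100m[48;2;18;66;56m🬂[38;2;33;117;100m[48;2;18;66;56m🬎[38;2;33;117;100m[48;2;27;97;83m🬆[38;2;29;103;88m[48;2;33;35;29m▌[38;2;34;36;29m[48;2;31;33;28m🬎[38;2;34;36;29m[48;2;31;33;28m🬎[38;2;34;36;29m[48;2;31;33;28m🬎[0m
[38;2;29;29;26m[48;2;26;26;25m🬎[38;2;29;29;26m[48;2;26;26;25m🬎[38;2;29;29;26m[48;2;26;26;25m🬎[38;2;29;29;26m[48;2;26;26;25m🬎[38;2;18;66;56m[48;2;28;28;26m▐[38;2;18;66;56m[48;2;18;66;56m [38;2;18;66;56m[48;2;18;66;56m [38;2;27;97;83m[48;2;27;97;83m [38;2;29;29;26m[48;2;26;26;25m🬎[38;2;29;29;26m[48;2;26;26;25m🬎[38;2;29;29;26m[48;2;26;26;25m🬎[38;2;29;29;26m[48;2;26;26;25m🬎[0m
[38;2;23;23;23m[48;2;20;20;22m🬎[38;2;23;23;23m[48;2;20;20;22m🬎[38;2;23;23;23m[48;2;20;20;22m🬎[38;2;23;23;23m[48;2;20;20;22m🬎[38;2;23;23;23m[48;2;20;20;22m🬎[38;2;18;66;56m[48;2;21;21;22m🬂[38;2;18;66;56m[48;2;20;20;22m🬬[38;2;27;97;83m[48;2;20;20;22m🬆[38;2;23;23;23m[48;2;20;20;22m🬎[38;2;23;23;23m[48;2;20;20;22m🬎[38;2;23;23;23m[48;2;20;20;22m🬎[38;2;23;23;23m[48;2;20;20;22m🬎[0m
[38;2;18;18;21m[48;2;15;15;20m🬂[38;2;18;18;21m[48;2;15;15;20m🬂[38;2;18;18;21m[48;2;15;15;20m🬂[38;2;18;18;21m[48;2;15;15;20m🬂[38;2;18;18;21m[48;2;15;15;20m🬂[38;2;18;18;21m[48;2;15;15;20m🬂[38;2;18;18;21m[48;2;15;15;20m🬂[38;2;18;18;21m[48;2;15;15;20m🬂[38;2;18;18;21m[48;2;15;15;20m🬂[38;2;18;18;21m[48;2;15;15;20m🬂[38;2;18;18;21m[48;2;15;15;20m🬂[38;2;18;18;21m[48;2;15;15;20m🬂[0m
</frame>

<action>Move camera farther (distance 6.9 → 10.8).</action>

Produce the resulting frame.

<frame>
[38;2;47;50;36m[48;2;44;46;34m🬂[38;2;47;50;36m[48;2;44;46;34m🬂[38;2;47;50;36m[48;2;44;46;34m🬂[38;2;47;50;36m[48;2;44;46;34m🬂[38;2;47;50;36m[48;2;44;46;34m🬂[38;2;47;50;36m[48;2;44;46;34m🬂[38;2;47;50;36m[48;2;44;46;34m🬂[38;2;47;50;36m[48;2;44;46;34m🬂[38;2;47;50;36m[48;2;44;46;34m🬂[38;2;47;50;36m[48;2;44;46;34m🬂[38;2;47;50;36m[48;2;44;46;34m🬂[38;2;47;50;36m[48;2;44;46;34m🬂[0m
[38;2;40;42;32m[48;2;37;39;31m🬎[38;2;40;42;32m[48;2;37;39;31m🬎[38;2;40;42;32m[48;2;37;39;31m🬎[38;2;40;42;32m[48;2;37;39;31m🬎[38;2;40;42;32m[48;2;37;39;31m🬎[38;2;40;42;32m[48;2;37;39;31m🬎[38;2;40;42;32m[48;2;37;39;31m🬎[38;2;40;42;32m[48;2;37;39;31m🬎[38;2;40;42;32m[48;2;37;39;31m🬎[38;2;40;42;32m[48;2;37;39;31m🬎[38;2;40;42;32m[48;2;37;39;31m🬎[38;2;40;42;32m[48;2;37;39;31m🬎[0m
[38;2;34;36;29m[48;2;31;33;28m🬎[38;2;34;36;29m[48;2;31;33;28m🬎[38;2;34;36;29m[48;2;31;33;28m🬎[38;2;34;36;29m[48;2;31;33;28m🬎[38;2;34;36;29m[48;2;31;33;28m🬎[38;2;23;56;47m[48;2;33;117;100m🬮[38;2;29;46;38m[48;2;33;117;100m🬒[38;2;30;107;91m[48;2;33;35;29m🬓[38;2;34;36;29m[48;2;31;33;28m🬎[38;2;34;36;29m[48;2;31;33;28m🬎[38;2;34;36;29m[48;2;31;33;28m🬎[38;2;34;36;29m[48;2;31;33;28m🬎[0m
[38;2;29;29;26m[48;2;26;26;25m🬎[38;2;29;29;26m[48;2;26;26;25m🬎[38;2;29;29;26m[48;2;26;26;25m🬎[38;2;29;29;26m[48;2;26;26;25m🬎[38;2;29;29;26m[48;2;26;26;25m🬎[38;2;18;66;56m[48;2;26;26;25m🬬[38;2;18;66;56m[48;2;27;97;83m🬕[38;2;27;97;83m[48;2;28;28;26m▌[38;2;29;29;26m[48;2;26;26;25m🬎[38;2;29;29;26m[48;2;26;26;25m🬎[38;2;29;29;26m[48;2;26;26;25m🬎[38;2;29;29;26m[48;2;26;26;25m🬎[0m
[38;2;23;23;23m[48;2;20;20;22m🬎[38;2;23;23;23m[48;2;20;20;22m🬎[38;2;23;23;23m[48;2;20;20;22m🬎[38;2;23;23;23m[48;2;20;20;22m🬎[38;2;23;23;23m[48;2;20;20;22m🬎[38;2;23;23;23m[48;2;20;20;22m🬎[38;2;27;97;83m[48;2;21;21;22m🬁[38;2;23;23;23m[48;2;20;20;22m🬎[38;2;23;23;23m[48;2;20;20;22m🬎[38;2;23;23;23m[48;2;20;20;22m🬎[38;2;23;23;23m[48;2;20;20;22m🬎[38;2;23;23;23m[48;2;20;20;22m🬎[0m
[38;2;18;18;21m[48;2;15;15;20m🬂[38;2;18;18;21m[48;2;15;15;20m🬂[38;2;18;18;21m[48;2;15;15;20m🬂[38;2;18;18;21m[48;2;15;15;20m🬂[38;2;18;18;21m[48;2;15;15;20m🬂[38;2;18;18;21m[48;2;15;15;20m🬂[38;2;18;18;21m[48;2;15;15;20m🬂[38;2;18;18;21m[48;2;15;15;20m🬂[38;2;18;18;21m[48;2;15;15;20m🬂[38;2;18;18;21m[48;2;15;15;20m🬂[38;2;18;18;21m[48;2;15;15;20m🬂[38;2;18;18;21m[48;2;15;15;20m🬂[0m
</frame>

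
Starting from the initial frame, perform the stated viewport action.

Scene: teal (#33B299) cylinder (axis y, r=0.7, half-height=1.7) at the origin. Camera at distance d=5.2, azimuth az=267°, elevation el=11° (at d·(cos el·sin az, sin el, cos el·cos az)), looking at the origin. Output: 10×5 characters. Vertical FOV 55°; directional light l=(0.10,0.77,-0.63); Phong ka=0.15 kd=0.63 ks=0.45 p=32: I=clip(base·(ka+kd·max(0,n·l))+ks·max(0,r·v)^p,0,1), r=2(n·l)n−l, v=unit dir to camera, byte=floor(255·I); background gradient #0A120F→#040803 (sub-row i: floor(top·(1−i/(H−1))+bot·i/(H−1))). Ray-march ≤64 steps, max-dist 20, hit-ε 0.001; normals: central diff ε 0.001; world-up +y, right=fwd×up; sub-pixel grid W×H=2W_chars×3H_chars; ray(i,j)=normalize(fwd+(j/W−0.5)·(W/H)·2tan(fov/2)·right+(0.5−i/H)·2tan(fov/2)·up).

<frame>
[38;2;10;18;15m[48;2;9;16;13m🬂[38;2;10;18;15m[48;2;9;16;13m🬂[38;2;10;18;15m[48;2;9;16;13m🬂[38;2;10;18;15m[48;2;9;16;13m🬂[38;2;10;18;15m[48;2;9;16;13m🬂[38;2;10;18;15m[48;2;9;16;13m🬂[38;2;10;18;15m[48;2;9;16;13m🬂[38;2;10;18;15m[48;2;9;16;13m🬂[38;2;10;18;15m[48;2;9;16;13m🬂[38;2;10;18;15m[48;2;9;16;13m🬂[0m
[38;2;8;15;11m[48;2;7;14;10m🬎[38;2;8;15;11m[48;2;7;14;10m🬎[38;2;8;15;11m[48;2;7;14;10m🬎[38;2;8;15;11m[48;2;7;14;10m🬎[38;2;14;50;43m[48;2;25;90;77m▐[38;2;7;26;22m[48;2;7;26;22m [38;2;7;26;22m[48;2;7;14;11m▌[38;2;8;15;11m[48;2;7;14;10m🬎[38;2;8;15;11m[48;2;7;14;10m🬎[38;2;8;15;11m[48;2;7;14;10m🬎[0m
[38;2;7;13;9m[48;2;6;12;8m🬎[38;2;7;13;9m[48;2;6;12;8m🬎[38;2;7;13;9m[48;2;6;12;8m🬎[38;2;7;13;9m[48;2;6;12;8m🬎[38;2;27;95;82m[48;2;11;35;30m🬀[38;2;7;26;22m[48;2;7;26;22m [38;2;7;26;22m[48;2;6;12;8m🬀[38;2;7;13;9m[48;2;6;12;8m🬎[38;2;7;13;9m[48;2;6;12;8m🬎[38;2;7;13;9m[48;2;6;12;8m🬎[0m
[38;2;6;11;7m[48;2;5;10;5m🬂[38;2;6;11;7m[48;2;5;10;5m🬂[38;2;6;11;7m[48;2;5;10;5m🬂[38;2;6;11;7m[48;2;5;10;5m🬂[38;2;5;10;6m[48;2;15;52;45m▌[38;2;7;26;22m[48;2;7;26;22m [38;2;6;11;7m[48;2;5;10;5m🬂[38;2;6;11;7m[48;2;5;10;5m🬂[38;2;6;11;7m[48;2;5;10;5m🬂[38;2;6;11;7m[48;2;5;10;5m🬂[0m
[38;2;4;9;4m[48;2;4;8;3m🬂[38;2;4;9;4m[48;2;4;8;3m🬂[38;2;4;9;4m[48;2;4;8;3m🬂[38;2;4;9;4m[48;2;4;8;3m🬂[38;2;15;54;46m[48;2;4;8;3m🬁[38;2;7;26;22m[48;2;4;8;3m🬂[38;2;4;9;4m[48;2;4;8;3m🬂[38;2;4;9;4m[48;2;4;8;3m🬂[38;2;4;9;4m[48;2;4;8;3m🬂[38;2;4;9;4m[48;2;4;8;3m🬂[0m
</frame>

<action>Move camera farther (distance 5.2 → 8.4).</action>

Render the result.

<frame>
[38;2;10;18;15m[48;2;9;16;13m🬂[38;2;10;18;15m[48;2;9;16;13m🬂[38;2;10;18;15m[48;2;9;16;13m🬂[38;2;10;18;15m[48;2;9;16;13m🬂[38;2;10;18;15m[48;2;9;16;13m🬂[38;2;10;18;15m[48;2;9;16;13m🬂[38;2;10;18;15m[48;2;9;16;13m🬂[38;2;10;18;15m[48;2;9;16;13m🬂[38;2;10;18;15m[48;2;9;16;13m🬂[38;2;10;18;15m[48;2;9;16;13m🬂[0m
[38;2;8;15;11m[48;2;7;14;10m🬎[38;2;8;15;11m[48;2;7;14;10m🬎[38;2;8;15;11m[48;2;7;14;10m🬎[38;2;8;15;11m[48;2;7;14;10m🬎[38;2;7;14;11m[48;2;21;75;65m🬝[38;2;8;15;11m[48;2;7;26;22m🬎[38;2;8;15;11m[48;2;7;14;10m🬎[38;2;8;15;11m[48;2;7;14;10m🬎[38;2;8;15;11m[48;2;7;14;10m🬎[38;2;8;15;11m[48;2;7;14;10m🬎[0m
[38;2;7;13;9m[48;2;6;12;8m🬎[38;2;7;13;9m[48;2;6;12;8m🬎[38;2;7;13;9m[48;2;6;12;8m🬎[38;2;7;13;9m[48;2;6;12;8m🬎[38;2;6;12;8m[48;2;22;77;66m▌[38;2;7;26;22m[48;2;7;26;22m [38;2;7;13;9m[48;2;6;12;8m🬎[38;2;7;13;9m[48;2;6;12;8m🬎[38;2;7;13;9m[48;2;6;12;8m🬎[38;2;7;13;9m[48;2;6;12;8m🬎[0m
[38;2;6;11;7m[48;2;5;10;5m🬂[38;2;6;11;7m[48;2;5;10;5m🬂[38;2;6;11;7m[48;2;5;10;5m🬂[38;2;6;11;7m[48;2;5;10;5m🬂[38;2;22;79;68m[48;2;5;10;5m🬉[38;2;7;26;22m[48;2;5;10;5m🬎[38;2;6;11;7m[48;2;5;10;5m🬂[38;2;6;11;7m[48;2;5;10;5m🬂[38;2;6;11;7m[48;2;5;10;5m🬂[38;2;6;11;7m[48;2;5;10;5m🬂[0m
[38;2;4;9;4m[48;2;4;8;3m🬂[38;2;4;9;4m[48;2;4;8;3m🬂[38;2;4;9;4m[48;2;4;8;3m🬂[38;2;4;9;4m[48;2;4;8;3m🬂[38;2;4;9;4m[48;2;4;8;3m🬂[38;2;4;9;4m[48;2;4;8;3m🬂[38;2;4;9;4m[48;2;4;8;3m🬂[38;2;4;9;4m[48;2;4;8;3m🬂[38;2;4;9;4m[48;2;4;8;3m🬂[38;2;4;9;4m[48;2;4;8;3m🬂[0m
</frame>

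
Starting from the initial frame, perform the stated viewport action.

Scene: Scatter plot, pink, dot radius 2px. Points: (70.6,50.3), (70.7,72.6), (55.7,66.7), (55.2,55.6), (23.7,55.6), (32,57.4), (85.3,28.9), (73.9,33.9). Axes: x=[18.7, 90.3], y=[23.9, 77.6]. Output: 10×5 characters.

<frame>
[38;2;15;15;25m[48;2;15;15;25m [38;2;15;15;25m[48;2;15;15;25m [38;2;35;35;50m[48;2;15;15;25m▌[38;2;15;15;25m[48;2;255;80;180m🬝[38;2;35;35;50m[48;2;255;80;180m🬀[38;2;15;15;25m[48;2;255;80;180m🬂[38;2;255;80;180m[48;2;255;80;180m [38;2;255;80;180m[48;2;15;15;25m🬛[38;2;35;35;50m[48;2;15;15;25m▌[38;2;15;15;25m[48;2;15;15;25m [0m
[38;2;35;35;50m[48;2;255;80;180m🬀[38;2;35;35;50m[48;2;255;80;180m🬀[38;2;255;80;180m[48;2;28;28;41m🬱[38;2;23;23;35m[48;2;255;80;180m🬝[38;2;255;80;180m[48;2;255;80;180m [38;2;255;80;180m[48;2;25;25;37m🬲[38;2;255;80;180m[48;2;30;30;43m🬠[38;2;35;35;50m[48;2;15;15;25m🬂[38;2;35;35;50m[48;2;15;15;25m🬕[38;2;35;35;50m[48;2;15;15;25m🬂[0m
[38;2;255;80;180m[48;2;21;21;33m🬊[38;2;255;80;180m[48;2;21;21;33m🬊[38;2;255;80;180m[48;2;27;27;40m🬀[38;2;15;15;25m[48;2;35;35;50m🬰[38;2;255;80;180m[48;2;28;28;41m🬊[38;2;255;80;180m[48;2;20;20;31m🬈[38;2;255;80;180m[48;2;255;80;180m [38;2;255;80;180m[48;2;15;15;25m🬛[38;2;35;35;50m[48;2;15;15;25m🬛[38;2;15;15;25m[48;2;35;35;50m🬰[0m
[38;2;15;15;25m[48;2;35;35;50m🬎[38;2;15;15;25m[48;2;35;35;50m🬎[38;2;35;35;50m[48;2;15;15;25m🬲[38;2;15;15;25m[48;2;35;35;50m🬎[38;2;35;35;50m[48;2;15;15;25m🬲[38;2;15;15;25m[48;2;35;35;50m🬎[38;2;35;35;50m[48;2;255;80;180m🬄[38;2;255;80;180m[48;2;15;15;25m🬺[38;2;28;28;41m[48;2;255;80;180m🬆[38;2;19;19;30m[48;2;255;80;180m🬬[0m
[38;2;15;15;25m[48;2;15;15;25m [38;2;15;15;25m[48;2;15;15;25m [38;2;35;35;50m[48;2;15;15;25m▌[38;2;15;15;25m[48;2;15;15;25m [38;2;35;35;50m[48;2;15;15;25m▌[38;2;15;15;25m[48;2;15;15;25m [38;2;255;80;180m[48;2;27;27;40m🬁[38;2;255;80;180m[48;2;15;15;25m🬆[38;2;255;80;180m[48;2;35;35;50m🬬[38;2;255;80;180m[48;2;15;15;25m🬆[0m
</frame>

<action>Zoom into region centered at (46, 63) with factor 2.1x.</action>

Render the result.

<frame>
[38;2;15;15;25m[48;2;15;15;25m [38;2;15;15;25m[48;2;15;15;25m [38;2;35;35;50m[48;2;15;15;25m▌[38;2;15;15;25m[48;2;15;15;25m [38;2;35;35;50m[48;2;15;15;25m▌[38;2;15;15;25m[48;2;15;15;25m [38;2;35;35;50m[48;2;15;15;25m▌[38;2;15;15;25m[48;2;255;80;180m🬬[38;2;35;35;50m[48;2;15;15;25m▌[38;2;15;15;25m[48;2;15;15;25m [0m
[38;2;35;35;50m[48;2;15;15;25m🬂[38;2;35;35;50m[48;2;15;15;25m🬂[38;2;35;35;50m[48;2;15;15;25m🬕[38;2;35;35;50m[48;2;15;15;25m🬂[38;2;35;35;50m[48;2;15;15;25m🬕[38;2;35;35;50m[48;2;15;15;25m🬂[38;2;35;35;50m[48;2;255;80;180m🬐[38;2;255;80;180m[48;2;255;80;180m [38;2;255;80;180m[48;2;27;27;40m🬃[38;2;35;35;50m[48;2;15;15;25m🬂[0m
[38;2;23;23;35m[48;2;255;80;180m🬝[38;2;15;15;25m[48;2;35;35;50m🬰[38;2;35;35;50m[48;2;15;15;25m🬛[38;2;15;15;25m[48;2;35;35;50m🬰[38;2;35;35;50m[48;2;15;15;25m🬛[38;2;15;15;25m[48;2;35;35;50m🬰[38;2;35;35;50m[48;2;15;15;25m🬛[38;2;255;80;180m[48;2;23;23;35m🬀[38;2;35;35;50m[48;2;15;15;25m🬛[38;2;15;15;25m[48;2;35;35;50m🬰[0m
[38;2;255;80;180m[48;2;255;80;180m [38;2;255;80;180m[48;2;25;25;37m🬛[38;2;35;35;50m[48;2;15;15;25m🬲[38;2;15;15;25m[48;2;35;35;50m🬎[38;2;35;35;50m[48;2;15;15;25m🬲[38;2;15;15;25m[48;2;35;35;50m🬎[38;2;28;28;41m[48;2;255;80;180m🬆[38;2;255;80;180m[48;2;15;15;25m🬺[38;2;27;27;40m[48;2;255;80;180m🬬[38;2;15;15;25m[48;2;35;35;50m🬎[0m
[38;2;15;15;25m[48;2;255;80;180m🬺[38;2;15;15;25m[48;2;15;15;25m [38;2;35;35;50m[48;2;15;15;25m▌[38;2;15;15;25m[48;2;15;15;25m [38;2;35;35;50m[48;2;15;15;25m▌[38;2;15;15;25m[48;2;15;15;25m [38;2;255;80;180m[48;2;27;27;40m🬁[38;2;255;80;180m[48;2;15;15;25m🬆[38;2;35;35;50m[48;2;15;15;25m▌[38;2;15;15;25m[48;2;15;15;25m [0m
</frame>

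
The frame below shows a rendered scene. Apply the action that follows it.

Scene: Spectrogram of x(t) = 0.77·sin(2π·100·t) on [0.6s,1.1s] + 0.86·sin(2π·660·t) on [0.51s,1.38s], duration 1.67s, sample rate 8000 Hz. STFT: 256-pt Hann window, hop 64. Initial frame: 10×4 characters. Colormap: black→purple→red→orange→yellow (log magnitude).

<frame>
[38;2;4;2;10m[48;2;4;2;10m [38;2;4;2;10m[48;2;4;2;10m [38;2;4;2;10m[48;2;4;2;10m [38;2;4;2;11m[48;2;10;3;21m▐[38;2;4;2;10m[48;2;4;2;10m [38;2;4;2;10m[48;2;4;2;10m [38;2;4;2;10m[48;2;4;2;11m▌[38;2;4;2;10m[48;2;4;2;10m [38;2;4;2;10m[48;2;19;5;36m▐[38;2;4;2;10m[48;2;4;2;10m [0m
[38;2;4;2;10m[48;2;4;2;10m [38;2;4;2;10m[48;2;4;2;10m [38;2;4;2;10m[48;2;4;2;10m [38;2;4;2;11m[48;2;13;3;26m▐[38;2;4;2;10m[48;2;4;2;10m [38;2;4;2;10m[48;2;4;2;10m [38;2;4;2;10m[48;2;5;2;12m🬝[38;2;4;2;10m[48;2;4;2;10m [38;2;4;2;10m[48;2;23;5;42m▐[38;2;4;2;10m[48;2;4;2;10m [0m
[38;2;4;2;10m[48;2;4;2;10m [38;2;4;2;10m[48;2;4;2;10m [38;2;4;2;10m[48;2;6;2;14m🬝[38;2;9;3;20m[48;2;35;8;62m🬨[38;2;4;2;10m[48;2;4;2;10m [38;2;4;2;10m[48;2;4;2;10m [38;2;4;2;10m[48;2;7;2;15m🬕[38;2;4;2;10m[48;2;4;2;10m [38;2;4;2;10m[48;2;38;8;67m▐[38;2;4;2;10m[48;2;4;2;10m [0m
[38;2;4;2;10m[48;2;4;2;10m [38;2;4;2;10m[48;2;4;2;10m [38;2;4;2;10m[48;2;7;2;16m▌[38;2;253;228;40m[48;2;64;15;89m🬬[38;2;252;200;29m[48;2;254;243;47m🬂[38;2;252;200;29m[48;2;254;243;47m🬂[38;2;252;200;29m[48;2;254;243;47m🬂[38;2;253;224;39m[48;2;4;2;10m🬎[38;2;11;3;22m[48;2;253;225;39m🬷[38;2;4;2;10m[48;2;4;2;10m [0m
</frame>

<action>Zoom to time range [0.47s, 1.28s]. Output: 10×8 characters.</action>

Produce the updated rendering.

<frame>
[38;2;7;2;16m[48;2;11;3;21m▐[38;2;4;2;10m[48;2;4;2;11m▌[38;2;4;2;10m[48;2;4;2;10m [38;2;4;2;10m[48;2;4;2;10m [38;2;4;2;10m[48;2;4;2;10m [38;2;4;2;10m[48;2;4;2;10m [38;2;4;2;10m[48;2;4;2;10m [38;2;4;2;10m[48;2;4;2;10m [38;2;4;2;11m[48;2;4;2;10m▌[38;2;4;2;10m[48;2;4;2;10m [0m
[38;2;7;2;16m[48;2;11;3;22m▐[38;2;4;2;10m[48;2;4;2;11m▌[38;2;4;2;10m[48;2;4;2;10m [38;2;4;2;10m[48;2;4;2;10m [38;2;4;2;10m[48;2;4;2;10m [38;2;4;2;10m[48;2;4;2;10m [38;2;4;2;10m[48;2;4;2;10m [38;2;4;2;10m[48;2;4;2;10m [38;2;4;2;11m[48;2;4;2;10m▌[38;2;4;2;10m[48;2;4;2;10m [0m
[38;2;8;2;17m[48;2;12;3;24m▐[38;2;4;2;10m[48;2;4;2;11m▌[38;2;4;2;10m[48;2;4;2;10m [38;2;4;2;10m[48;2;4;2;10m [38;2;4;2;10m[48;2;4;2;10m [38;2;4;2;10m[48;2;4;2;10m [38;2;4;2;10m[48;2;4;2;10m [38;2;4;2;10m[48;2;4;2;11m▌[38;2;4;2;11m[48;2;4;2;10m▌[38;2;4;2;10m[48;2;4;2;10m [0m
[38;2;9;3;19m[48;2;15;4;28m▐[38;2;4;2;10m[48;2;5;2;11m▌[38;2;4;2;10m[48;2;4;2;10m [38;2;4;2;10m[48;2;4;2;10m [38;2;4;2;10m[48;2;4;2;10m [38;2;4;2;10m[48;2;4;2;10m [38;2;4;2;10m[48;2;4;2;10m [38;2;4;2;10m[48;2;4;2;11m▌[38;2;4;2;10m[48;2;5;2;11m▐[38;2;4;2;10m[48;2;4;2;10m [0m
[38;2;12;3;24m[48;2;19;4;36m▐[38;2;4;2;10m[48;2;5;2;12m▌[38;2;4;2;10m[48;2;4;2;10m [38;2;4;2;10m[48;2;4;2;10m [38;2;4;2;10m[48;2;4;2;10m [38;2;4;2;10m[48;2;4;2;10m [38;2;4;2;10m[48;2;4;2;10m [38;2;4;2;10m[48;2;5;2;11m▌[38;2;4;2;10m[48;2;5;2;12m▐[38;2;4;2;10m[48;2;4;2;10m [0m
[38;2;22;5;41m[48;2;39;9;68m🬨[38;2;5;2;12m[48;2;7;2;16m🬕[38;2;4;2;10m[48;2;4;2;10m [38;2;4;2;10m[48;2;4;2;10m [38;2;4;2;10m[48;2;4;2;10m [38;2;4;2;10m[48;2;4;2;10m [38;2;4;2;10m[48;2;4;2;10m [38;2;4;2;10m[48;2;6;2;13m▌[38;2;4;2;10m[48;2;7;2;15m▐[38;2;4;2;10m[48;2;4;2;10m [0m
[38;2;72;17;81m[48;2;251;201;30m🬂[38;2;8;2;18m[48;2;253;224;39m🬂[38;2;5;2;13m[48;2;253;224;39m🬂[38;2;5;2;13m[48;2;253;224;39m🬂[38;2;5;2;13m[48;2;253;224;39m🬂[38;2;5;2;13m[48;2;253;224;39m🬂[38;2;5;2;13m[48;2;253;224;39m🬂[38;2;7;2;16m[48;2;253;224;39m🬂[38;2;7;2;16m[48;2;253;224;39m🬂[38;2;5;2;13m[48;2;253;224;39m🬂[0m
[38;2;120;30;85m[48;2;47;10;76m🬀[38;2;62;15;66m[48;2;254;237;45m🬝[38;2;14;4;27m[48;2;254;237;45m🬎[38;2;14;4;27m[48;2;254;237;45m🬎[38;2;14;4;27m[48;2;254;237;45m🬎[38;2;14;4;27m[48;2;254;237;45m🬎[38;2;14;4;27m[48;2;254;237;45m🬎[38;2;43;11;47m[48;2;254;237;45m🬎[38;2;38;10;34m[48;2;249;150;11m🬬[38;2;5;2;11m[48;2;4;2;10m🬂[0m
</frame>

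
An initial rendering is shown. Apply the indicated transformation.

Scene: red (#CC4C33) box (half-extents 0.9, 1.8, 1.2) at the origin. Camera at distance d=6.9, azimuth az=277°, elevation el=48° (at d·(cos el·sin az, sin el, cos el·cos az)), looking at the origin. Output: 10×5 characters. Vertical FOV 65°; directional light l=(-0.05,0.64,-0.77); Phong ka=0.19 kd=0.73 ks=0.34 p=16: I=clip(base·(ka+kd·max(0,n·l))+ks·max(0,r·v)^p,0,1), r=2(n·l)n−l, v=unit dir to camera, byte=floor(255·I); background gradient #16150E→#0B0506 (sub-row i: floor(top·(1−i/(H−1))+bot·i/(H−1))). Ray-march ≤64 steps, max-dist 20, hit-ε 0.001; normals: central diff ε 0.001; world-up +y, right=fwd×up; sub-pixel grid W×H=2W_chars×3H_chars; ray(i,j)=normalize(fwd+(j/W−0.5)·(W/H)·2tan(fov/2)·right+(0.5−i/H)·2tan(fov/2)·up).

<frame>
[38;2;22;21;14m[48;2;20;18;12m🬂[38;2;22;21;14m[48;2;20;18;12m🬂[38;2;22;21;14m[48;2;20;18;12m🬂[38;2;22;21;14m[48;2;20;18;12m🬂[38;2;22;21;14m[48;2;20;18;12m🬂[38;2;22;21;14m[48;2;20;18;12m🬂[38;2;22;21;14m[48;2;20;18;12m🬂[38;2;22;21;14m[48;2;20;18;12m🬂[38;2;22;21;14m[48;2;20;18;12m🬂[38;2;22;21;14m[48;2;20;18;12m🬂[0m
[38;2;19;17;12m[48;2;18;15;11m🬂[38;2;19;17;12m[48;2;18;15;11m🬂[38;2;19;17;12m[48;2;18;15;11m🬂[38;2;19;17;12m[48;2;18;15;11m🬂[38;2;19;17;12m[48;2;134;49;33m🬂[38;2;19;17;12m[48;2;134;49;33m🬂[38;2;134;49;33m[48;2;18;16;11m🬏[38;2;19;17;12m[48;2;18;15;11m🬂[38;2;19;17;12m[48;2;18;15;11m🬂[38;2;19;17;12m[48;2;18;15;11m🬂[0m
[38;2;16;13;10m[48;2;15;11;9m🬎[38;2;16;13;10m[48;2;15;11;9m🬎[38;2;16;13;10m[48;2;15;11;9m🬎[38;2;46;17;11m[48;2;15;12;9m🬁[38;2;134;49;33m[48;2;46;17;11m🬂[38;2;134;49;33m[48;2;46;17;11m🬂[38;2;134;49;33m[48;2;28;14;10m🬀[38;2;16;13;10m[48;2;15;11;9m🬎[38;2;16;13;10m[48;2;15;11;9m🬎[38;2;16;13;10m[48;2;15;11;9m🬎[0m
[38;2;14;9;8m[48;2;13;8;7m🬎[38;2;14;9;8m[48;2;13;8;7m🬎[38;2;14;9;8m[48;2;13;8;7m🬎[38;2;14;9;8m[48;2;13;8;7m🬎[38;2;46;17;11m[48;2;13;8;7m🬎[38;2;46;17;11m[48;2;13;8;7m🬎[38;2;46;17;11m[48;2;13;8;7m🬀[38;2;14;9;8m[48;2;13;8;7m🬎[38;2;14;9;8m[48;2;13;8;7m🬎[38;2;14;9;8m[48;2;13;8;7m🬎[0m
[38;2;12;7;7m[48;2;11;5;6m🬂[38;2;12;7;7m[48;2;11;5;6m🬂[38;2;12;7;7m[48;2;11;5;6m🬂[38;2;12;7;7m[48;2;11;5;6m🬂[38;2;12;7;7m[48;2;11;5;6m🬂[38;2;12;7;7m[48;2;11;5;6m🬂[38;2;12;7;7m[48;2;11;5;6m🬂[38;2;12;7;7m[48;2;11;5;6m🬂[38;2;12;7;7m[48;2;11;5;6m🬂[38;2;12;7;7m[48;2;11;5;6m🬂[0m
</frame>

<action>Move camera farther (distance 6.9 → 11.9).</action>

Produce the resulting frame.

<frame>
[38;2;22;21;14m[48;2;20;18;12m🬂[38;2;22;21;14m[48;2;20;18;12m🬂[38;2;22;21;14m[48;2;20;18;12m🬂[38;2;22;21;14m[48;2;20;18;12m🬂[38;2;22;21;14m[48;2;20;18;12m🬂[38;2;22;21;14m[48;2;20;18;12m🬂[38;2;22;21;14m[48;2;20;18;12m🬂[38;2;22;21;14m[48;2;20;18;12m🬂[38;2;22;21;14m[48;2;20;18;12m🬂[38;2;22;21;14m[48;2;20;18;12m🬂[0m
[38;2;19;17;12m[48;2;18;15;11m🬂[38;2;19;17;12m[48;2;18;15;11m🬂[38;2;19;17;12m[48;2;18;15;11m🬂[38;2;19;17;12m[48;2;18;15;11m🬂[38;2;19;17;12m[48;2;18;15;11m🬂[38;2;19;17;12m[48;2;18;15;11m🬂[38;2;19;17;12m[48;2;18;15;11m🬂[38;2;19;17;12m[48;2;18;15;11m🬂[38;2;19;17;12m[48;2;18;15;11m🬂[38;2;19;17;12m[48;2;18;15;11m🬂[0m
[38;2;16;13;10m[48;2;15;11;9m🬎[38;2;16;13;10m[48;2;15;11;9m🬎[38;2;16;13;10m[48;2;15;11;9m🬎[38;2;16;13;10m[48;2;15;11;9m🬎[38;2;134;49;33m[48;2;28;14;10m🬁[38;2;134;49;33m[48;2;46;17;11m🬂[38;2;16;13;10m[48;2;15;11;9m🬎[38;2;16;13;10m[48;2;15;11;9m🬎[38;2;16;13;10m[48;2;15;11;9m🬎[38;2;16;13;10m[48;2;15;11;9m🬎[0m
[38;2;14;9;8m[48;2;13;8;7m🬎[38;2;14;9;8m[48;2;13;8;7m🬎[38;2;14;9;8m[48;2;13;8;7m🬎[38;2;14;9;8m[48;2;13;8;7m🬎[38;2;46;17;11m[48;2;13;8;7m🬁[38;2;46;17;11m[48;2;13;8;7m🬂[38;2;14;9;8m[48;2;13;8;7m🬎[38;2;14;9;8m[48;2;13;8;7m🬎[38;2;14;9;8m[48;2;13;8;7m🬎[38;2;14;9;8m[48;2;13;8;7m🬎[0m
[38;2;12;7;7m[48;2;11;5;6m🬂[38;2;12;7;7m[48;2;11;5;6m🬂[38;2;12;7;7m[48;2;11;5;6m🬂[38;2;12;7;7m[48;2;11;5;6m🬂[38;2;12;7;7m[48;2;11;5;6m🬂[38;2;12;7;7m[48;2;11;5;6m🬂[38;2;12;7;7m[48;2;11;5;6m🬂[38;2;12;7;7m[48;2;11;5;6m🬂[38;2;12;7;7m[48;2;11;5;6m🬂[38;2;12;7;7m[48;2;11;5;6m🬂[0m
</frame>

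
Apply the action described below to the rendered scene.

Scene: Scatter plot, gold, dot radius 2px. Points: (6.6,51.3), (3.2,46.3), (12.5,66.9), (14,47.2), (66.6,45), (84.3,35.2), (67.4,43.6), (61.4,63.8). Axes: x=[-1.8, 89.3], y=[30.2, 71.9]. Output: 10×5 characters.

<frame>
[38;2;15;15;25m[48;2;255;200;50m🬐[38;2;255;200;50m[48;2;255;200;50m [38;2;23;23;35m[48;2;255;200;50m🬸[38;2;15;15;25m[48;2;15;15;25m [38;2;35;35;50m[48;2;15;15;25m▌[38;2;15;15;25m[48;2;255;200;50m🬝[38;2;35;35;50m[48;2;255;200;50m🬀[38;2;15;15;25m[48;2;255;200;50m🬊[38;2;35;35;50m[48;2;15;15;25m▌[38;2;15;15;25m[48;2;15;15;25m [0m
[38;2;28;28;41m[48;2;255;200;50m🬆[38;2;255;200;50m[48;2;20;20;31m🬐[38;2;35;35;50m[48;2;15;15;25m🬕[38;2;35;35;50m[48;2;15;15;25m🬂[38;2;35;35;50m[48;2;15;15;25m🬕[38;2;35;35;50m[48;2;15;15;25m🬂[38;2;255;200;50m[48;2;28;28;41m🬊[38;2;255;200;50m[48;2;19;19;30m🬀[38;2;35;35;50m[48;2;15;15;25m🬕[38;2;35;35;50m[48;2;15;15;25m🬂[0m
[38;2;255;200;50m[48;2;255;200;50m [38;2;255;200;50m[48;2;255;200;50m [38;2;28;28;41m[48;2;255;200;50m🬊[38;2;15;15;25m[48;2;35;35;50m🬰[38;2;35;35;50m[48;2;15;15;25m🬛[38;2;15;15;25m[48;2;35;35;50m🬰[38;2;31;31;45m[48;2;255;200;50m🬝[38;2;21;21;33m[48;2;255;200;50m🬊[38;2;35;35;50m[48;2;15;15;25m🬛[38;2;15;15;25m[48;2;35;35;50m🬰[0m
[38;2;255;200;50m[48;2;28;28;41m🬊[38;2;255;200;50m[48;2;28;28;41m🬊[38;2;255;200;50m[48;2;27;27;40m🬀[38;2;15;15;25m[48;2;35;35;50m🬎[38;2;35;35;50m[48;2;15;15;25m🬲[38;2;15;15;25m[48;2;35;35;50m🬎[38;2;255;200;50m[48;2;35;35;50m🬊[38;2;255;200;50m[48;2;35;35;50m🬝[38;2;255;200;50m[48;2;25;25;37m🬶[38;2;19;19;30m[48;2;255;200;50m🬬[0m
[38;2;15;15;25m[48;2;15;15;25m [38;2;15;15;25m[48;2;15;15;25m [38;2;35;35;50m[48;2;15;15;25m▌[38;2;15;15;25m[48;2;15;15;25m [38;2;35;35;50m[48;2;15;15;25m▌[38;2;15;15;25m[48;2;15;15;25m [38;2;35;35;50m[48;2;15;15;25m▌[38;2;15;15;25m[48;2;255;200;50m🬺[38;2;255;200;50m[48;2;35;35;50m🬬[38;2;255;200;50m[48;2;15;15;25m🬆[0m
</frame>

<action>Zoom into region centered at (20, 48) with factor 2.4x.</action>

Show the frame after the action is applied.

<frame>
[38;2;15;15;25m[48;2;15;15;25m [38;2;15;15;25m[48;2;255;200;50m🬬[38;2;35;35;50m[48;2;15;15;25m▌[38;2;15;15;25m[48;2;15;15;25m [38;2;35;35;50m[48;2;15;15;25m▌[38;2;15;15;25m[48;2;15;15;25m [38;2;35;35;50m[48;2;15;15;25m▌[38;2;15;15;25m[48;2;15;15;25m [38;2;35;35;50m[48;2;15;15;25m▌[38;2;15;15;25m[48;2;15;15;25m [0m
[38;2;255;200;50m[48;2;25;25;37m🬫[38;2;255;200;50m[48;2;255;200;50m [38;2;255;200;50m[48;2;27;27;40m🬃[38;2;23;23;35m[48;2;255;200;50m🬬[38;2;35;35;50m[48;2;15;15;25m🬕[38;2;35;35;50m[48;2;15;15;25m🬂[38;2;35;35;50m[48;2;15;15;25m🬕[38;2;35;35;50m[48;2;15;15;25m🬂[38;2;35;35;50m[48;2;15;15;25m🬕[38;2;35;35;50m[48;2;15;15;25m🬂[0m
[38;2;15;15;25m[48;2;255;200;50m🬀[38;2;255;200;50m[48;2;25;25;37m🬲[38;2;35;35;50m[48;2;255;200;50m🬐[38;2;255;200;50m[48;2;255;200;50m [38;2;27;27;40m[48;2;255;200;50m🬸[38;2;15;15;25m[48;2;35;35;50m🬰[38;2;35;35;50m[48;2;15;15;25m🬛[38;2;15;15;25m[48;2;35;35;50m🬰[38;2;35;35;50m[48;2;15;15;25m🬛[38;2;15;15;25m[48;2;35;35;50m🬰[0m
[38;2;255;200;50m[48;2;28;28;41m🬊[38;2;255;200;50m[48;2;23;23;35m🬀[38;2;35;35;50m[48;2;15;15;25m🬲[38;2;255;200;50m[48;2;23;23;35m🬀[38;2;35;35;50m[48;2;15;15;25m🬲[38;2;15;15;25m[48;2;35;35;50m🬎[38;2;35;35;50m[48;2;15;15;25m🬲[38;2;15;15;25m[48;2;35;35;50m🬎[38;2;35;35;50m[48;2;15;15;25m🬲[38;2;15;15;25m[48;2;35;35;50m🬎[0m
[38;2;15;15;25m[48;2;15;15;25m [38;2;15;15;25m[48;2;15;15;25m [38;2;35;35;50m[48;2;15;15;25m▌[38;2;15;15;25m[48;2;15;15;25m [38;2;35;35;50m[48;2;15;15;25m▌[38;2;15;15;25m[48;2;15;15;25m [38;2;35;35;50m[48;2;15;15;25m▌[38;2;15;15;25m[48;2;15;15;25m [38;2;35;35;50m[48;2;15;15;25m▌[38;2;15;15;25m[48;2;15;15;25m [0m
</frame>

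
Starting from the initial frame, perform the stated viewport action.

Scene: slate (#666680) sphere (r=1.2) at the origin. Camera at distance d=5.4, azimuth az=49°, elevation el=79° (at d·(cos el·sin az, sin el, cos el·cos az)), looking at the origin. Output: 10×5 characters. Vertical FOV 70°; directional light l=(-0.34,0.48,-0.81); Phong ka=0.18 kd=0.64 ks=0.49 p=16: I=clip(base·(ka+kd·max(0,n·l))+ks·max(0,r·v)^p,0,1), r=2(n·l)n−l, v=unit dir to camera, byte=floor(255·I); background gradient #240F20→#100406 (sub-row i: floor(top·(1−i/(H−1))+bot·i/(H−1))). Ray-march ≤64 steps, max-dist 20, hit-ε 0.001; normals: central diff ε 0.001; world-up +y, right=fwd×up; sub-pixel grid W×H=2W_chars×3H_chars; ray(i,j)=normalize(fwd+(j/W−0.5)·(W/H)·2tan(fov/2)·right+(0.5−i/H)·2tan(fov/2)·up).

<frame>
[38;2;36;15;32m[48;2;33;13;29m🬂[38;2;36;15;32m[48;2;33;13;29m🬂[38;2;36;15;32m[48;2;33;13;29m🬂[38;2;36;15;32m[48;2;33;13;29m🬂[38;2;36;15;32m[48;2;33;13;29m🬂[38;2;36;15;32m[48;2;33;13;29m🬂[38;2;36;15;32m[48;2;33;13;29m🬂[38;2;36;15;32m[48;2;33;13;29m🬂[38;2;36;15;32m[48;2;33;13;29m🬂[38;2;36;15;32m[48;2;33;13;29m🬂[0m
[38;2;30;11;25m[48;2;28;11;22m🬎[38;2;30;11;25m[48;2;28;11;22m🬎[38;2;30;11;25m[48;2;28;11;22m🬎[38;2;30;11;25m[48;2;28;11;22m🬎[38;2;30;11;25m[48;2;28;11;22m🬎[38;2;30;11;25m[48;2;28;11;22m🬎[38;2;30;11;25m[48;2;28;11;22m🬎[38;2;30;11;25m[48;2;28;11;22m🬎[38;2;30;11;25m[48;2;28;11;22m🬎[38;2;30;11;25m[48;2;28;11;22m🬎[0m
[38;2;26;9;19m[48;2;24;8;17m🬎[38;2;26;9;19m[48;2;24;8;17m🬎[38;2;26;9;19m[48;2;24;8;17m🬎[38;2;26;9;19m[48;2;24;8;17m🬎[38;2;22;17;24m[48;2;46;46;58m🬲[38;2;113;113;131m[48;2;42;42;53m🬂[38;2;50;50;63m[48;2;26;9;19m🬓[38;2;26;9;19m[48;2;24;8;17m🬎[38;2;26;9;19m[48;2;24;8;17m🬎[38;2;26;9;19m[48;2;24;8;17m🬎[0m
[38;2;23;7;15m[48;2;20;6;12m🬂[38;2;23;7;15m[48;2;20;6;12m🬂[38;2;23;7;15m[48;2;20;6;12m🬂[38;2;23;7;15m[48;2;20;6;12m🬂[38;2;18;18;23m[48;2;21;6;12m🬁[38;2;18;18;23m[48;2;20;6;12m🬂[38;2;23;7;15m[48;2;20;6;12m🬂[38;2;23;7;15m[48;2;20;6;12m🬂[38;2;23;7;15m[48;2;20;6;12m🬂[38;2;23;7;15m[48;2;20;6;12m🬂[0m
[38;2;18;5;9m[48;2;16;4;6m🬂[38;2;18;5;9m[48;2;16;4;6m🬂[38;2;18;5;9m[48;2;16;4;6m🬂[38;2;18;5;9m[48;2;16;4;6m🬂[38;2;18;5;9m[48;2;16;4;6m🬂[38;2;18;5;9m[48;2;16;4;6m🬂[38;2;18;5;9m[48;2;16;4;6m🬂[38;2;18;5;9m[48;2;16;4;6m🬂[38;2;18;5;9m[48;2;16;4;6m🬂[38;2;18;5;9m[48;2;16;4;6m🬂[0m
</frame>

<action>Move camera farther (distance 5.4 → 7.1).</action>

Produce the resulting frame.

<frame>
[38;2;36;15;32m[48;2;33;13;29m🬂[38;2;36;15;32m[48;2;33;13;29m🬂[38;2;36;15;32m[48;2;33;13;29m🬂[38;2;36;15;32m[48;2;33;13;29m🬂[38;2;36;15;32m[48;2;33;13;29m🬂[38;2;36;15;32m[48;2;33;13;29m🬂[38;2;36;15;32m[48;2;33;13;29m🬂[38;2;36;15;32m[48;2;33;13;29m🬂[38;2;36;15;32m[48;2;33;13;29m🬂[38;2;36;15;32m[48;2;33;13;29m🬂[0m
[38;2;30;11;25m[48;2;28;11;22m🬎[38;2;30;11;25m[48;2;28;11;22m🬎[38;2;30;11;25m[48;2;28;11;22m🬎[38;2;30;11;25m[48;2;28;11;22m🬎[38;2;30;11;25m[48;2;28;11;22m🬎[38;2;30;11;25m[48;2;28;11;22m🬎[38;2;30;11;25m[48;2;28;11;22m🬎[38;2;30;11;25m[48;2;28;11;22m🬎[38;2;30;11;25m[48;2;28;11;22m🬎[38;2;30;11;25m[48;2;28;11;22m🬎[0m
[38;2;26;9;19m[48;2;24;8;17m🬎[38;2;26;9;19m[48;2;24;8;17m🬎[38;2;26;9;19m[48;2;24;8;17m🬎[38;2;26;9;19m[48;2;24;8;17m🬎[38;2;46;46;58m[48;2;23;11;19m🬉[38;2;74;74;92m[48;2;37;37;46m🬊[38;2;26;9;19m[48;2;24;8;17m🬎[38;2;26;9;19m[48;2;24;8;17m🬎[38;2;26;9;19m[48;2;24;8;17m🬎[38;2;26;9;19m[48;2;24;8;17m🬎[0m
[38;2;23;7;15m[48;2;20;6;12m🬂[38;2;23;7;15m[48;2;20;6;12m🬂[38;2;23;7;15m[48;2;20;6;12m🬂[38;2;23;7;15m[48;2;20;6;12m🬂[38;2;18;18;23m[48;2;21;6;12m🬁[38;2;18;18;23m[48;2;20;6;12m🬂[38;2;23;7;15m[48;2;20;6;12m🬂[38;2;23;7;15m[48;2;20;6;12m🬂[38;2;23;7;15m[48;2;20;6;12m🬂[38;2;23;7;15m[48;2;20;6;12m🬂[0m
[38;2;18;5;9m[48;2;16;4;6m🬂[38;2;18;5;9m[48;2;16;4;6m🬂[38;2;18;5;9m[48;2;16;4;6m🬂[38;2;18;5;9m[48;2;16;4;6m🬂[38;2;18;5;9m[48;2;16;4;6m🬂[38;2;18;5;9m[48;2;16;4;6m🬂[38;2;18;5;9m[48;2;16;4;6m🬂[38;2;18;5;9m[48;2;16;4;6m🬂[38;2;18;5;9m[48;2;16;4;6m🬂[38;2;18;5;9m[48;2;16;4;6m🬂[0m
</frame>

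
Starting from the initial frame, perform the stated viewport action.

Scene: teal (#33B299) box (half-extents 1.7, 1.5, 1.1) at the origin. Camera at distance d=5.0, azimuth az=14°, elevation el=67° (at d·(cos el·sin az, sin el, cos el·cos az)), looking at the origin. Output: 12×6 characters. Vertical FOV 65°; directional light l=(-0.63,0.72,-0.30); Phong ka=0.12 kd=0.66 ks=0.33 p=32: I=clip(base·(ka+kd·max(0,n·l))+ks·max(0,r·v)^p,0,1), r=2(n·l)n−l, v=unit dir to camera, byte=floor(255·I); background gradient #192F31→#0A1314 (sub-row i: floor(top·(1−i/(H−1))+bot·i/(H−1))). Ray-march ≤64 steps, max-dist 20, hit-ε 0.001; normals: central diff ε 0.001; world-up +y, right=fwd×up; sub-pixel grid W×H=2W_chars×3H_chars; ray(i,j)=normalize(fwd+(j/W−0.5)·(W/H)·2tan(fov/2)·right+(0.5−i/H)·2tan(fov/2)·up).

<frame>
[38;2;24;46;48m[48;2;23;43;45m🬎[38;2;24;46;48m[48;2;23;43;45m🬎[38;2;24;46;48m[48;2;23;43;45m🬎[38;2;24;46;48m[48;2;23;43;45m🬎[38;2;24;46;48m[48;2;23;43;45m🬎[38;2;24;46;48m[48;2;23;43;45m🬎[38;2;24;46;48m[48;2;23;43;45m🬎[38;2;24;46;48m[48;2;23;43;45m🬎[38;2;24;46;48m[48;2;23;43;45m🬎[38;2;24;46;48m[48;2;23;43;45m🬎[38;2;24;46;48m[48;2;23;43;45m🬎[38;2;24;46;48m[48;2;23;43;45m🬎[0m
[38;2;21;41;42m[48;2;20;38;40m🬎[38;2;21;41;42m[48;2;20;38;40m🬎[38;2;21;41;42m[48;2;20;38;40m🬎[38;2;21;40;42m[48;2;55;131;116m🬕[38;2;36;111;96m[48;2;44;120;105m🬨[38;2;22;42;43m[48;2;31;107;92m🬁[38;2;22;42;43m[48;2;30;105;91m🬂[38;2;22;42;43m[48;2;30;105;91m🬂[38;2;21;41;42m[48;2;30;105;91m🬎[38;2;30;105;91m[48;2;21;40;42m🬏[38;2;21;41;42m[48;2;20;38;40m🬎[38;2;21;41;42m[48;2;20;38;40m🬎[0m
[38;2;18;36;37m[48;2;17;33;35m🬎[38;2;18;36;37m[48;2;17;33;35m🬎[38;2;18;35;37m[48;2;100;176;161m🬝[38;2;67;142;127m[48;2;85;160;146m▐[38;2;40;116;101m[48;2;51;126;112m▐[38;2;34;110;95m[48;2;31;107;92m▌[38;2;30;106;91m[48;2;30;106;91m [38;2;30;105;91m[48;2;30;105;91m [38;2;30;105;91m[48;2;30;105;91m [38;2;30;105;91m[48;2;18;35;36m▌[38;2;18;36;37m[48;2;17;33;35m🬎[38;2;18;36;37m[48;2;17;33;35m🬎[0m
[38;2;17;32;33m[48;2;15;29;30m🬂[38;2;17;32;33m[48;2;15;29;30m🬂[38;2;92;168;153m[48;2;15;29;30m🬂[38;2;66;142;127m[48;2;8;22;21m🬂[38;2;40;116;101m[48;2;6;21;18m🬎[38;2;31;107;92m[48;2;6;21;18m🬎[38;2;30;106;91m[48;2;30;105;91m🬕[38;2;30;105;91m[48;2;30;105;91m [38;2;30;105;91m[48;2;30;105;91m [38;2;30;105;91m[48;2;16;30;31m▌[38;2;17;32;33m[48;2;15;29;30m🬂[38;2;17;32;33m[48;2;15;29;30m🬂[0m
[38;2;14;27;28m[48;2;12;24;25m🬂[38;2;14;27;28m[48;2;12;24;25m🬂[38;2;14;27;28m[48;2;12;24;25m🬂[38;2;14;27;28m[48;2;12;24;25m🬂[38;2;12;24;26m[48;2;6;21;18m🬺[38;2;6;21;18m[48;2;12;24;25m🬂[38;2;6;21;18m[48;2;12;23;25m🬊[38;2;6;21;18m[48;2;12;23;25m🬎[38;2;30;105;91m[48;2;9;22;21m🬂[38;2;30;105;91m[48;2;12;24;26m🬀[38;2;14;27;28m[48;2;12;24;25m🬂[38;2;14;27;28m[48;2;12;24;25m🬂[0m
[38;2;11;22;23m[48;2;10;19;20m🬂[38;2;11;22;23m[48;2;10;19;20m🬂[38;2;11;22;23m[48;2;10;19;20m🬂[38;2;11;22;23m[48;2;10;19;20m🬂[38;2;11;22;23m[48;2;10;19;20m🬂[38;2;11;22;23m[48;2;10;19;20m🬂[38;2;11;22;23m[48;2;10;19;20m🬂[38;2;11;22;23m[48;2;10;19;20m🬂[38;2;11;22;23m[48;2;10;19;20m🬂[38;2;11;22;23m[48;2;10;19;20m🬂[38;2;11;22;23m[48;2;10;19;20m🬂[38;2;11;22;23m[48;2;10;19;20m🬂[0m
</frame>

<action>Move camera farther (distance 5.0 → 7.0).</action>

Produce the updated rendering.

<frame>
[38;2;24;46;48m[48;2;23;43;45m🬎[38;2;24;46;48m[48;2;23;43;45m🬎[38;2;24;46;48m[48;2;23;43;45m🬎[38;2;24;46;48m[48;2;23;43;45m🬎[38;2;24;46;48m[48;2;23;43;45m🬎[38;2;24;46;48m[48;2;23;43;45m🬎[38;2;24;46;48m[48;2;23;43;45m🬎[38;2;24;46;48m[48;2;23;43;45m🬎[38;2;24;46;48m[48;2;23;43;45m🬎[38;2;24;46;48m[48;2;23;43;45m🬎[38;2;24;46;48m[48;2;23;43;45m🬎[38;2;24;46;48m[48;2;23;43;45m🬎[0m
[38;2;21;41;42m[48;2;20;38;40m🬎[38;2;21;41;42m[48;2;20;38;40m🬎[38;2;21;41;42m[48;2;20;38;40m🬎[38;2;21;41;42m[48;2;20;38;40m🬎[38;2;21;40;42m[48;2;38;114;99m🬝[38;2;21;41;42m[48;2;32;109;94m🬎[38;2;21;41;42m[48;2;20;38;40m🬎[38;2;21;41;42m[48;2;20;38;40m🬎[38;2;21;41;42m[48;2;20;38;40m🬎[38;2;21;41;42m[48;2;20;38;40m🬎[38;2;21;41;42m[48;2;20;38;40m🬎[38;2;21;41;42m[48;2;20;38;40m🬎[0m
[38;2;18;36;37m[48;2;17;33;35m🬎[38;2;18;36;37m[48;2;17;33;35m🬎[38;2;18;36;37m[48;2;17;33;35m🬎[38;2;18;36;37m[48;2;17;33;35m🬎[38;2;19;37;38m[48;2;44;120;105m🬀[38;2;34;110;95m[48;2;31;107;92m▌[38;2;30;106;91m[48;2;30;106;91m [38;2;30;105;91m[48;2;30;105;91m [38;2;30;105;91m[48;2;18;35;37m🬓[38;2;18;36;37m[48;2;17;33;35m🬎[38;2;18;36;37m[48;2;17;33;35m🬎[38;2;18;36;37m[48;2;17;33;35m🬎[0m
[38;2;17;32;33m[48;2;15;29;30m🬂[38;2;17;32;33m[48;2;15;29;30m🬂[38;2;17;32;33m[48;2;15;29;30m🬂[38;2;59;135;120m[48;2;15;29;31m🬁[38;2;42;118;103m[48;2;8;22;21m🬂[38;2;31;107;92m[48;2;6;21;18m🬊[38;2;30;105;91m[48;2;6;21;18m🬎[38;2;30;105;91m[48;2;6;21;18m🬎[38;2;30;105;91m[48;2;15;29;31m🬄[38;2;17;32;33m[48;2;15;29;30m🬂[38;2;17;32;33m[48;2;15;29;30m🬂[38;2;17;32;33m[48;2;15;29;30m🬂[0m
[38;2;14;27;28m[48;2;12;24;25m🬂[38;2;14;27;28m[48;2;12;24;25m🬂[38;2;14;27;28m[48;2;12;24;25m🬂[38;2;14;27;28m[48;2;12;24;25m🬂[38;2;14;27;28m[48;2;12;24;25m🬂[38;2;14;27;28m[48;2;12;24;25m🬂[38;2;12;24;26m[48;2;6;21;18m🬺[38;2;6;21;18m[48;2;12;24;25m🬂[38;2;14;27;28m[48;2;12;24;25m🬂[38;2;14;27;28m[48;2;12;24;25m🬂[38;2;14;27;28m[48;2;12;24;25m🬂[38;2;14;27;28m[48;2;12;24;25m🬂[0m
[38;2;11;22;23m[48;2;10;19;20m🬂[38;2;11;22;23m[48;2;10;19;20m🬂[38;2;11;22;23m[48;2;10;19;20m🬂[38;2;11;22;23m[48;2;10;19;20m🬂[38;2;11;22;23m[48;2;10;19;20m🬂[38;2;11;22;23m[48;2;10;19;20m🬂[38;2;11;22;23m[48;2;10;19;20m🬂[38;2;11;22;23m[48;2;10;19;20m🬂[38;2;11;22;23m[48;2;10;19;20m🬂[38;2;11;22;23m[48;2;10;19;20m🬂[38;2;11;22;23m[48;2;10;19;20m🬂[38;2;11;22;23m[48;2;10;19;20m🬂[0m
</frame>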